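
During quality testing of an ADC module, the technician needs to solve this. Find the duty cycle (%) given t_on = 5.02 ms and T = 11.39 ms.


Duty cycle as a percentage:
DC = (t_on / T) * 100
   = (5.02 / 11.39) * 100
   = 0.440737 * 100
   = 44.07 %

44.07 %


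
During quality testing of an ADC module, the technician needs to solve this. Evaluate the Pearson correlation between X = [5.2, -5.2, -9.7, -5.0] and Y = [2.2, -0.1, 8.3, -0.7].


Pearson correlation coefficient (population):
r = cov(X,Y) / (std(X) * std(Y))
Mean X = -3.675, Mean Y = 2.425
Cov(X,Y) = -7.350625
Std(X) = 5.457735, Std(Y) = 3.56046
r = -0.3783

-0.3783


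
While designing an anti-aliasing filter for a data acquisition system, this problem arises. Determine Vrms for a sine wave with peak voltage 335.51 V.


RMS voltage for a sinusoidal waveform:
V_rms = V_peak / sqrt(2)
      = 335.51 / 1.414214
      = 237.241 V

237.241 V


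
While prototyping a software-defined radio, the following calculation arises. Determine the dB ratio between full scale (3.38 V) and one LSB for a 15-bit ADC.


Dynamic range from full-scale to LSB:
V_min = V_max / 2^bits = 3.38 / 2^15
DR = 20 * log10(V_max / V_min)
   = 20 * log10(2^15)
   = 20 * 15 * log10(2)
   = 90.31 dB

90.31 dB


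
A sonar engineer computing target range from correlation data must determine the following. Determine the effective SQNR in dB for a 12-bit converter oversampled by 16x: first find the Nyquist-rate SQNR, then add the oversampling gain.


Step 1 — baseline SQNR at Nyquist:
SQNR_base = 6.02*N + 1.76
          = 6.02*12 + 1.76
          = 74.0 dB

Step 2 — oversampling processing gain:
G = 10*log10(OSR) = 10*log10(16) = 12.04 dB

Step 3 — total:
SQNR_total = 74.0 + 12.04 = 86.04 dB

Base SQNR = 74.0 dB; oversampled SQNR = 86.04 dB


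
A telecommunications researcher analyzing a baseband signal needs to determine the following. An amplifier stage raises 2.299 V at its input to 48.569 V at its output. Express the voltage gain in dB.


Voltage gain in dB:
G = 20 * log10(Vout / Vin)
  = 20 * log10(48.569 / 2.299)
  = 20 * log10(21.126142)
  = 20 * 1.32482
  = 26.5 dB

26.5 dB


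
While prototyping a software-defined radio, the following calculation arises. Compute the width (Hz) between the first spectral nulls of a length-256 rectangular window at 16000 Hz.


Main lobe width for a rectangular window:
Width = 2 * fs / N
      = 2 * 16000 / 256
      = 32000 / 256
      = 125.0 Hz

125.0 Hz


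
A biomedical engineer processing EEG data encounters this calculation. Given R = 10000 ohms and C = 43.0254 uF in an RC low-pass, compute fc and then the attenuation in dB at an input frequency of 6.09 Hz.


Step 1 — cutoff frequency:
fc = 1 / (2*pi*R*C)
C = 43.0254 uF = 4.30254e-05 F
fc = 1 / (2*pi*10000*4.30254e-05)
   = 0.369909 Hz

Step 2 — magnitude at f = 6.09 Hz:
|H(f)| = 1 / sqrt(1 + (f/fc)^2)
f/fc = 6.09 / 0.369909 = 16.463509
|H| = 1 / sqrt(1 + 271.047129) = 0.0606287
|H|_dB = 20*log10(0.0606287) = -24.35 dB

fc = 0.369909 Hz; |H(6.09 Hz)| = -24.35 dB


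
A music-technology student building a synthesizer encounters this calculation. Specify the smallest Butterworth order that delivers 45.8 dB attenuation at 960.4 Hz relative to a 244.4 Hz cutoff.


Butterworth filter order formula:
n = log10(10^(A/10) - 1) / (2 * log10(f_stop/f_pass))
10^(45.8/10) - 1 = 38017.9396
f_stop/f_pass = 960.4 / 244.4 = 3.9296
n = 3.8529 -> ceil = 4

4


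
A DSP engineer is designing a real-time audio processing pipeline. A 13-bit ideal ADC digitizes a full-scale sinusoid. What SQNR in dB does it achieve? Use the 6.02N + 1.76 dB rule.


Theoretical SNR for a full-scale sinusoid:
SNR = 6.02 * N + 1.76
    = 6.02 * 13 + 1.76
    = 78.26 + 1.76
    = 80.02 dB

80.02 dB


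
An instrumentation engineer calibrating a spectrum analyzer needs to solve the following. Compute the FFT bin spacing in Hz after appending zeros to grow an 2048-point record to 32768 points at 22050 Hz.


Frequency resolution after zero-padding:
N_padded = 2048 * 16 = 32768
df = fs / N_padded
   = 22050 / 32768
   = 0.6729 Hz

0.6729 Hz


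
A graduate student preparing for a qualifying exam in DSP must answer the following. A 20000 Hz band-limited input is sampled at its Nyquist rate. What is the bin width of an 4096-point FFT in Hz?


Step 1 — Nyquist sampling rate:
fs = 2 * fmax = 2 * 20000 = 40000 Hz

Step 2 — DFT bin spacing:
df = fs / N = 40000 / 4096 = 9.7656 Hz

9.7656 Hz


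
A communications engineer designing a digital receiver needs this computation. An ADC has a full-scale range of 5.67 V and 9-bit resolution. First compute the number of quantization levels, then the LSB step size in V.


Step 1 — number of quantization levels:
L = 2^N = 2^9 = 512

Step 2 — LSB step size:
delta = Vfs / L
      = 5.67 / 512
      = 0.01107422 V

Levels = 512; step size = 0.01107422 V


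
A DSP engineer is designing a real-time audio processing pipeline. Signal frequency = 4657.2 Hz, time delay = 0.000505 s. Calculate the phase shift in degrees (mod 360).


Phase shift from frequency and time delay:
phi = 360 * f * t_delay
    = 360 * 4657.2 * 0.000505
    = 846.68 degrees
    mod 360 = 126.68 degrees

126.68 degrees


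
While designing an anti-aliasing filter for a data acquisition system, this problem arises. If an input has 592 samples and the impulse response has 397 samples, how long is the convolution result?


Linear convolution output length:
L = N + M - 1
  = 592 + 397 - 1
  = 988 samples

988


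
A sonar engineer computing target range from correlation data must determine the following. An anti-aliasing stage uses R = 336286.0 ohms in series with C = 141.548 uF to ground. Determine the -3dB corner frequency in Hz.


Cutoff frequency of a first-order RC filter:
fc = 1 / (2 * pi * R * C)
C = 141.548 uF = 0.000141548 F
fc = 1 / (2 * pi * 336286.0 * 0.000141548)
   = 1 / 299.08345793894
   = 0.003344 Hz

0.003344 Hz


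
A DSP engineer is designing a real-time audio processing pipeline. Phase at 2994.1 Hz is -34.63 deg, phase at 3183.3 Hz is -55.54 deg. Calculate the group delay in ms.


Group delay from phase difference:
tau = -d(phi)/d(omega)
d(phi) = -20.91 deg = -0.364948 rad
d(omega) = 2*pi*(3183.3 - 2994.1) = 1188.7787 rad/s
tau = -(-0.364948) / 1188.7787
    = 0.307 ms

0.307 ms


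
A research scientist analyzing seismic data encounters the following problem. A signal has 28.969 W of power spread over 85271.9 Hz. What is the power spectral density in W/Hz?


Power spectral density:
PSD = P / BW
    = 28.969 / 85271.9
    = 0.00033973 W/Hz

0.00033973 W/Hz


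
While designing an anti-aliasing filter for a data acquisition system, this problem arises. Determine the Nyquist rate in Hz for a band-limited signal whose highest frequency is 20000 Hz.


The Nyquist rate is twice the maximum frequency component.
fs_min = 2 * fmax
      = 2 * 20000
      = 40000 Hz

40000


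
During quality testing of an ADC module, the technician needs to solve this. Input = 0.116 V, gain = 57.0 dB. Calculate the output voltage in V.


Output voltage from dB gain:
V_out = V_in * 10^(gain_dB / 20)
      = 0.116 * 10^(57.0 / 20)
      = 0.116 * 707.945784
      = 82.1217 V

82.1217 V


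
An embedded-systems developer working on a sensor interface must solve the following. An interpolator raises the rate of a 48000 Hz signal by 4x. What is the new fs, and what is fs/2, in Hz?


Step 1 — output sample rate after interpolation by L:
fs_out = L * fs_in = 4 * 48000 = 192000 Hz

Step 2 — Nyquist frequency of the output stream:
f_Nyq = fs_out / 2 = 192000 / 2 = 96000.0 Hz

fs_out = 192000 Hz; f_Nyquist = 96000.0 Hz


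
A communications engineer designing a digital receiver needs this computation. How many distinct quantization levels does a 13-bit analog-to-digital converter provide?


Number of quantization levels = 2^N
= 2^13
= 8192

8192


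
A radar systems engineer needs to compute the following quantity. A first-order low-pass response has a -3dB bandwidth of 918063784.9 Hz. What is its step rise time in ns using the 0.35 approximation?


Rise time from bandwidth relationship:
tr = 0.35 / BW
   = 0.35 / 918063784.9
   = 3.812371273e-10 s
   = 0.3812 ns

0.3812 ns


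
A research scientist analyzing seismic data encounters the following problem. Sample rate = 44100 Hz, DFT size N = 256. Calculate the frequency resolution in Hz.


DFT frequency resolution:
df = fs / N
   = 44100 / 256
   = 172.2656 Hz

172.2656 Hz


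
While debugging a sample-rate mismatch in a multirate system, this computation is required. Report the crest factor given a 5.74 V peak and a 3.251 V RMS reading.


Crest factor is the ratio of peak to RMS:
CF = V_peak / V_rms
   = 5.74 / 3.251
   = 1.7656

1.7656


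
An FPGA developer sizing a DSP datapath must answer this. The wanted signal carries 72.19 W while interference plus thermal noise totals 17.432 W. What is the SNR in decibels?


SNR in decibels:
SNR = 10 * log10(Ps / Pn)
    = 10 * log10(72.19 / 17.432)
    = 10 * log10(4.1412)
    = 10 * 0.6171
    = 6.17 dB

6.17 dB


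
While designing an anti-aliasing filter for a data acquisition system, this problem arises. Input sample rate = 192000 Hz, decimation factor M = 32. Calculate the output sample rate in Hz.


Decimation reduces the sample rate:
fs_out = fs_in / M
       = 192000 / 32
       = 6000.0 Hz

6000.0 Hz


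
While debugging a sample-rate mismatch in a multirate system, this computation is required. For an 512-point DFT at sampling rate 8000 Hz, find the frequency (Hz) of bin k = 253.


Frequency of DFT bin k:
f_k = k * fs / N
    = 253 * 8000 / 512
    = 2024000 / 512
    = 3953.125 Hz

3953.125 Hz


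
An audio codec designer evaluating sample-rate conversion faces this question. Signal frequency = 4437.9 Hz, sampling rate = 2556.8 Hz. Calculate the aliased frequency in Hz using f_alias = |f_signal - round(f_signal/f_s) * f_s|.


Compute the nearest integer multiple of fs to the signal:
n = round(4437.9 / 2556.8) = 2
f_alias = |4437.9 - 2 * 2556.8|
        = |4437.9 - 5113.6|
        = 675.7 Hz

675.7


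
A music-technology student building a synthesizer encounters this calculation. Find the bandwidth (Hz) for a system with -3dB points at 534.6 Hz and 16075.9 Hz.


Bandwidth is the difference of -3dB frequencies:
BW = f_high - f_low
   = 16075.9 - 534.6
   = 15541.3 Hz

15541.3 Hz


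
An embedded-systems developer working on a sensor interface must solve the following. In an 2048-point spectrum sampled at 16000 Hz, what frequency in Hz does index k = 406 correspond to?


Frequency of DFT bin k:
f_k = k * fs / N
    = 406 * 16000 / 2048
    = 6496000 / 2048
    = 3171.875 Hz

3171.875 Hz


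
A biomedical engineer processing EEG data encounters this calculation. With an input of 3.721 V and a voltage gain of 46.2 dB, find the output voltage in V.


Output voltage from dB gain:
V_out = V_in * 10^(gain_dB / 20)
      = 3.721 * 10^(46.2 / 20)
      = 3.721 * 204.173794
      = 759.7307 V

759.7307 V


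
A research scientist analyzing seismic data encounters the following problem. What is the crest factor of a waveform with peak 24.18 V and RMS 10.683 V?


Crest factor is the ratio of peak to RMS:
CF = V_peak / V_rms
   = 24.18 / 10.683
   = 2.2634

2.2634


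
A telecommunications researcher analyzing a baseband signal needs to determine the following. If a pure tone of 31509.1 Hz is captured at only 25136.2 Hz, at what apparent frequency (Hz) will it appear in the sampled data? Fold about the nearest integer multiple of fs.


Compute the nearest integer multiple of fs to the signal:
n = round(31509.1 / 25136.2) = 1
f_alias = |31509.1 - 1 * 25136.2|
        = |31509.1 - 25136.2|
        = 6372.9 Hz

6372.9


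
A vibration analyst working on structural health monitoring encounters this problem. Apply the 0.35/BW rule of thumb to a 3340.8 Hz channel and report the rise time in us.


Rise time from bandwidth relationship:
tr = 0.35 / BW
   = 0.35 / 3340.8
   = 0.0001047653257 s
   = 104.7653 us

104.7653 us


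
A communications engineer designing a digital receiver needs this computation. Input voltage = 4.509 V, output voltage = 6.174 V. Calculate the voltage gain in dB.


Voltage gain in dB:
G = 20 * log10(Vout / Vin)
  = 20 * log10(6.174 / 4.509)
  = 20 * log10(1.369261)
  = 20 * 0.136486
  = 2.73 dB

2.73 dB


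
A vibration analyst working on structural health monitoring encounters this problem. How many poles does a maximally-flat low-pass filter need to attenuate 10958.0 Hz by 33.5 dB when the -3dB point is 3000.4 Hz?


Butterworth filter order formula:
n = log10(10^(A/10) - 1) / (2 * log10(f_stop/f_pass))
10^(33.5/10) - 1 = 2237.7211
f_stop/f_pass = 10958.0 / 3000.4 = 3.6522
n = 2.9773 -> ceil = 3

3


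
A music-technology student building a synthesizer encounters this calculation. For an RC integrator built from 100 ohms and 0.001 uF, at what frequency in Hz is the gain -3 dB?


Cutoff frequency of a first-order RC filter:
fc = 1 / (2 * pi * R * C)
C = 0.001 uF = 1e-09 F
fc = 1 / (2 * pi * 100 * 1e-09)
   = 1 / 6.2831853071796e-07
   = 1591549.430919 Hz

1591549.430919 Hz


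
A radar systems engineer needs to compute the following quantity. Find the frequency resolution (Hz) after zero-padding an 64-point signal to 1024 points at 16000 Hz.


Frequency resolution after zero-padding:
N_padded = 64 * 16 = 1024
df = fs / N_padded
   = 16000 / 1024
   = 15.625 Hz

15.625 Hz


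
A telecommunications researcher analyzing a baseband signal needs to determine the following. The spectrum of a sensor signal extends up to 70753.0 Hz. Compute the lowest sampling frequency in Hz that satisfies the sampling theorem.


The Nyquist rate is twice the maximum frequency component.
fs_min = 2 * fmax
      = 2 * 70753.0
      = 141506.0 Hz

141506.0


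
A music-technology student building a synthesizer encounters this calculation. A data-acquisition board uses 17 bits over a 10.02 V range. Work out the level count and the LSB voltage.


Step 1 — number of quantization levels:
L = 2^N = 2^17 = 131072

Step 2 — LSB step size:
delta = Vfs / L
      = 10.02 / 131072
      = 7.645e-05 V

Levels = 131072; step size = 7.645e-05 V


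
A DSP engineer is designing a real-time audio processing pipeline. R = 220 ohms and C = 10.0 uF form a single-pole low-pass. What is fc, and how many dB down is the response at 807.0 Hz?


Step 1 — cutoff frequency:
fc = 1 / (2*pi*R*C)
C = 10.0 uF = 1e-05 F
fc = 1 / (2*pi*220*1e-05)
   = 72.3432 Hz

Step 2 — magnitude at f = 807.0 Hz:
|H(f)| = 1 / sqrt(1 + (f/fc)^2)
f/fc = 807.0 / 72.3432 = 11.15516
|H| = 1 / sqrt(1 + 124.437595) = 0.0892866
|H|_dB = 20*log10(0.0892866) = -20.98 dB

fc = 72.3432 Hz; |H(807.0 Hz)| = -20.98 dB


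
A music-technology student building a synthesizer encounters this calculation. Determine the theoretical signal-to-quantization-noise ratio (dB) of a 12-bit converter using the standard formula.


Theoretical SNR for a full-scale sinusoid:
SNR = 6.02 * N + 1.76
    = 6.02 * 12 + 1.76
    = 72.24 + 1.76
    = 74.0 dB

74.0 dB


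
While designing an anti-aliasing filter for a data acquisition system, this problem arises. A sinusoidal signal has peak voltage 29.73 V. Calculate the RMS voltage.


RMS voltage for a sinusoidal waveform:
V_rms = V_peak / sqrt(2)
      = 29.73 / 1.414214
      = 21.022 V

21.022 V


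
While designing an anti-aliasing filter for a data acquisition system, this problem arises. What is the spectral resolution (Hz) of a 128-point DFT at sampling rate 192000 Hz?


DFT frequency resolution:
df = fs / N
   = 192000 / 128
   = 1500.0 Hz

1500.0 Hz


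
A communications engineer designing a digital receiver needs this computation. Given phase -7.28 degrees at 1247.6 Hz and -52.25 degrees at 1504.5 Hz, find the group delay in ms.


Group delay from phase difference:
tau = -d(phi)/d(omega)
d(phi) = -44.97 deg = -0.784875 rad
d(omega) = 2*pi*(1504.5 - 1247.6) = 1614.1503 rad/s
tau = -(-0.784875) / 1614.1503
    = 0.4862 ms

0.4862 ms


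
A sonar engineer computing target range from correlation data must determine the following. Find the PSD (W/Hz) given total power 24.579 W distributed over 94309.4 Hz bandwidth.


Power spectral density:
PSD = P / BW
    = 24.579 / 94309.4
    = 0.00026062 W/Hz

0.00026062 W/Hz


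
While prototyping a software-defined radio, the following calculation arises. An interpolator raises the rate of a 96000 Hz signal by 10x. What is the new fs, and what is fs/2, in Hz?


Step 1 — output sample rate after interpolation by L:
fs_out = L * fs_in = 10 * 96000 = 960000 Hz

Step 2 — Nyquist frequency of the output stream:
f_Nyq = fs_out / 2 = 960000 / 2 = 480000.0 Hz

fs_out = 960000 Hz; f_Nyquist = 480000.0 Hz


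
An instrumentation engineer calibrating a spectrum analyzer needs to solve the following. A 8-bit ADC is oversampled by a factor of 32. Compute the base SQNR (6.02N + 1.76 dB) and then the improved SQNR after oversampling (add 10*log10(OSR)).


Step 1 — baseline SQNR at Nyquist:
SQNR_base = 6.02*N + 1.76
          = 6.02*8 + 1.76
          = 49.92 dB

Step 2 — oversampling processing gain:
G = 10*log10(OSR) = 10*log10(32) = 15.05 dB

Step 3 — total:
SQNR_total = 49.92 + 15.05 = 64.97 dB

Base SQNR = 49.92 dB; oversampled SQNR = 64.97 dB


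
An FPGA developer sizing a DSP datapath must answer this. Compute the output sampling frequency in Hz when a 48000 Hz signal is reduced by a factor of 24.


Decimation reduces the sample rate:
fs_out = fs_in / M
       = 48000 / 24
       = 2000.0 Hz

2000.0 Hz


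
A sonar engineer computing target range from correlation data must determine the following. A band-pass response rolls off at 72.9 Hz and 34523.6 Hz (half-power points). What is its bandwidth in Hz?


Bandwidth is the difference of -3dB frequencies:
BW = f_high - f_low
   = 34523.6 - 72.9
   = 34450.7 Hz

34450.7 Hz


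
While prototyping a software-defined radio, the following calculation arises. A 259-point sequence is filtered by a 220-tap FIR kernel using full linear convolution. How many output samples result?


Linear convolution output length:
L = N + M - 1
  = 259 + 220 - 1
  = 478 samples

478


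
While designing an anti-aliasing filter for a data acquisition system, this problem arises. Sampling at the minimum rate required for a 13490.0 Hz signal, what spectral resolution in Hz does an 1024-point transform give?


Step 1 — Nyquist sampling rate:
fs = 2 * fmax = 2 * 13490.0 = 26980.0 Hz

Step 2 — DFT bin spacing:
df = fs / N = 26980.0 / 1024 = 26.3477 Hz

26.3477 Hz


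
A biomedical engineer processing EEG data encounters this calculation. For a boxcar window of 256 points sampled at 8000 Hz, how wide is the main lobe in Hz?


Main lobe width for a rectangular window:
Width = 2 * fs / N
      = 2 * 8000 / 256
      = 16000 / 256
      = 62.5 Hz

62.5 Hz


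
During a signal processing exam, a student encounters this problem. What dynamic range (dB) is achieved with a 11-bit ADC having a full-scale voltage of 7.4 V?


Dynamic range from full-scale to LSB:
V_min = V_max / 2^bits = 7.4 / 2^11
DR = 20 * log10(V_max / V_min)
   = 20 * log10(2^11)
   = 20 * 11 * log10(2)
   = 66.23 dB

66.23 dB


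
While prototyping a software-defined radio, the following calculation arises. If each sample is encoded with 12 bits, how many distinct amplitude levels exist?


Number of quantization levels = 2^N
= 2^12
= 4096

4096


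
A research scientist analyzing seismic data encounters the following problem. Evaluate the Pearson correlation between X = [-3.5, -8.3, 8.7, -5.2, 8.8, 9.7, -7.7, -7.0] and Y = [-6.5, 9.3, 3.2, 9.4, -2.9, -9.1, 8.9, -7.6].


Pearson correlation coefficient (population):
r = cov(X,Y) / (std(X) * std(Y))
Mean X = -0.5625, Mean Y = 0.5875
Cov(X,Y) = -25.244531
Std(X) = 7.59242, Std(Y) = 7.523038
r = -0.442

-0.442


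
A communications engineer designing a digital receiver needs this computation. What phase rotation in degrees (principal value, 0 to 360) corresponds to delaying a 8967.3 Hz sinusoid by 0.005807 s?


Phase shift from frequency and time delay:
phi = 360 * f * t_delay
    = 360 * 8967.3 * 0.005807
    = 18746.32 degrees
    mod 360 = 26.32 degrees

26.32 degrees


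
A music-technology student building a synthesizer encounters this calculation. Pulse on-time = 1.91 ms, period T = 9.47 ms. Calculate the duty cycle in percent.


Duty cycle as a percentage:
DC = (t_on / T) * 100
   = (1.91 / 9.47) * 100
   = 0.20169 * 100
   = 20.17 %

20.17 %


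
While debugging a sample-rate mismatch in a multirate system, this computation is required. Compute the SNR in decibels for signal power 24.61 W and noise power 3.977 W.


SNR in decibels:
SNR = 10 * log10(Ps / Pn)
    = 10 * log10(24.61 / 3.977)
    = 10 * log10(6.1881)
    = 10 * 0.7916
    = 7.92 dB

7.92 dB


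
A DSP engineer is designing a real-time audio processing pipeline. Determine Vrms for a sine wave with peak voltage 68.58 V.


RMS voltage for a sinusoidal waveform:
V_rms = V_peak / sqrt(2)
      = 68.58 / 1.414214
      = 48.493 V

48.493 V


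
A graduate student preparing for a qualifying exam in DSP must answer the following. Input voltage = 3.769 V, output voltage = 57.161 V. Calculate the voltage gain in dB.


Voltage gain in dB:
G = 20 * log10(Vout / Vin)
  = 20 * log10(57.161 / 3.769)
  = 20 * log10(15.166092)
  = 20 * 1.180874
  = 23.62 dB

23.62 dB


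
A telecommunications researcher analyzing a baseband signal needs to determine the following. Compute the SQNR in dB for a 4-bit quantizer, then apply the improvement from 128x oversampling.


Step 1 — baseline SQNR at Nyquist:
SQNR_base = 6.02*N + 1.76
          = 6.02*4 + 1.76
          = 25.84 dB

Step 2 — oversampling processing gain:
G = 10*log10(OSR) = 10*log10(128) = 21.07 dB

Step 3 — total:
SQNR_total = 25.84 + 21.07 = 46.91 dB

Base SQNR = 25.84 dB; oversampled SQNR = 46.91 dB


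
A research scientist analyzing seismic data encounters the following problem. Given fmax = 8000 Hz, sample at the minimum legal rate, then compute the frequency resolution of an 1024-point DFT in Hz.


Step 1 — Nyquist sampling rate:
fs = 2 * fmax = 2 * 8000 = 16000 Hz

Step 2 — DFT bin spacing:
df = fs / N = 16000 / 1024 = 15.625 Hz

15.625 Hz


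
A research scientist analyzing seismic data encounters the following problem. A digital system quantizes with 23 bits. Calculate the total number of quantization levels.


Number of quantization levels = 2^N
= 2^23
= 8388608

8388608


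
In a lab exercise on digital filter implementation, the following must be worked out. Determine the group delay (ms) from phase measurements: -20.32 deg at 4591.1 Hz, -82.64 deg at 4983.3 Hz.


Group delay from phase difference:
tau = -d(phi)/d(omega)
d(phi) = -62.32 deg = -1.087689 rad
d(omega) = 2*pi*(4983.3 - 4591.1) = 2464.2653 rad/s
tau = -(-1.087689) / 2464.2653
    = 0.4414 ms

0.4414 ms


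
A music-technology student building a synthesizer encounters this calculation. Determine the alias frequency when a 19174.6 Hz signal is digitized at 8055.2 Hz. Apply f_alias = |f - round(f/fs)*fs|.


Compute the nearest integer multiple of fs to the signal:
n = round(19174.6 / 8055.2) = 2
f_alias = |19174.6 - 2 * 8055.2|
        = |19174.6 - 16110.4|
        = 3064.2 Hz

3064.2


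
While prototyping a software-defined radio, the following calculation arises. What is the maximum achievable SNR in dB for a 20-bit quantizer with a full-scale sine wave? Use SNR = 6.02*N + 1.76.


Theoretical SNR for a full-scale sinusoid:
SNR = 6.02 * N + 1.76
    = 6.02 * 20 + 1.76
    = 120.4 + 1.76
    = 122.16 dB

122.16 dB


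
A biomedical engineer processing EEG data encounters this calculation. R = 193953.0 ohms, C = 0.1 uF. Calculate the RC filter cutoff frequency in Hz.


Cutoff frequency of a first-order RC filter:
fc = 1 / (2 * pi * R * C)
C = 0.1 uF = 1e-07 F
fc = 1 / (2 * pi * 193953.0 * 1e-07)
   = 1 / 0.12186426398834
   = 8.205851 Hz

8.205851 Hz


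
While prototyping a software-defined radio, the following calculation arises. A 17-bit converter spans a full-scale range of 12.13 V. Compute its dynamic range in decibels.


Dynamic range from full-scale to LSB:
V_min = V_max / 2^bits = 12.13 / 2^17
DR = 20 * log10(V_max / V_min)
   = 20 * log10(2^17)
   = 20 * 17 * log10(2)
   = 102.35 dB

102.35 dB


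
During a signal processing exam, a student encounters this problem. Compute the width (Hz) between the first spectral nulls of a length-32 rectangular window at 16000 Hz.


Main lobe width for a rectangular window:
Width = 2 * fs / N
      = 2 * 16000 / 32
      = 32000 / 32
      = 1000.0 Hz

1000.0 Hz


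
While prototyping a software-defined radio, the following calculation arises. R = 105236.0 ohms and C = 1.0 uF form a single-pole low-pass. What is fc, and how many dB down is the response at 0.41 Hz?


Step 1 — cutoff frequency:
fc = 1 / (2*pi*R*C)
C = 1.0 uF = 1e-06 F
fc = 1 / (2*pi*105236.0*1e-06)
   = 1.51236 Hz

Step 2 — magnitude at f = 0.41 Hz:
|H(f)| = 1 / sqrt(1 + (f/fc)^2)
f/fc = 0.41 / 1.51236 = 0.271099
|H| = 1 / sqrt(1 + 0.073495) = 0.9651615
|H|_dB = 20*log10(0.9651615) = -0.31 dB

fc = 1.51236 Hz; |H(0.41 Hz)| = -0.31 dB


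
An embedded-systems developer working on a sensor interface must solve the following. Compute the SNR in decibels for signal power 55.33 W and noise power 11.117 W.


SNR in decibels:
SNR = 10 * log10(Ps / Pn)
    = 10 * log10(55.33 / 11.117)
    = 10 * log10(4.9771)
    = 10 * 0.697
    = 6.97 dB

6.97 dB


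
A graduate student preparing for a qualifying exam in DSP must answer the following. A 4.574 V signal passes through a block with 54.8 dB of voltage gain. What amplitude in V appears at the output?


Output voltage from dB gain:
V_out = V_in * 10^(gain_dB / 20)
      = 4.574 * 10^(54.8 / 20)
      = 4.574 * 549.540874
      = 2513.6 V

2513.6 V


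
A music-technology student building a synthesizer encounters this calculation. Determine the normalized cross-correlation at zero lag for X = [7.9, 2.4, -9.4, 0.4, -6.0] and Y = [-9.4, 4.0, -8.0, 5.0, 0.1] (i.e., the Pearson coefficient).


Pearson correlation coefficient (population):
r = cov(X,Y) / (std(X) * std(Y))
Mean X = -0.94, Mean Y = -1.66
Cov(X,Y) = 0.8276
Std(X) = 6.136318, Std(Y) = 5.993196
r = 0.0225

0.0225


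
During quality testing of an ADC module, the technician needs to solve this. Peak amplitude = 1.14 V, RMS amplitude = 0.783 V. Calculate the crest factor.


Crest factor is the ratio of peak to RMS:
CF = V_peak / V_rms
   = 1.14 / 0.783
   = 1.4559

1.4559


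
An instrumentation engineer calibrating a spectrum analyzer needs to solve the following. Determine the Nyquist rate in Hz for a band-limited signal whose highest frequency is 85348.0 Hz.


The Nyquist rate is twice the maximum frequency component.
fs_min = 2 * fmax
      = 2 * 85348.0
      = 170696.0 Hz

170696.0


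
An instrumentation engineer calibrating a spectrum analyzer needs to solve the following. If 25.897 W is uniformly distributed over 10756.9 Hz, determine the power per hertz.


Power spectral density:
PSD = P / BW
    = 25.897 / 10756.9
    = 0.00240748 W/Hz

0.00240748 W/Hz


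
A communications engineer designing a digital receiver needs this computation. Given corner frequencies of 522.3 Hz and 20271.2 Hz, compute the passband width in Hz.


Bandwidth is the difference of -3dB frequencies:
BW = f_high - f_low
   = 20271.2 - 522.3
   = 19748.9 Hz

19748.9 Hz


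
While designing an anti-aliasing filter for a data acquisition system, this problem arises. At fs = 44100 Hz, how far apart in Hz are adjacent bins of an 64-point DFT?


DFT frequency resolution:
df = fs / N
   = 44100 / 64
   = 689.0625 Hz

689.0625 Hz


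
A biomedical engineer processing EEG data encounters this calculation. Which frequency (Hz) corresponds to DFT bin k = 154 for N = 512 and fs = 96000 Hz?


Frequency of DFT bin k:
f_k = k * fs / N
    = 154 * 96000 / 512
    = 14784000 / 512
    = 28875.0 Hz

28875.0 Hz


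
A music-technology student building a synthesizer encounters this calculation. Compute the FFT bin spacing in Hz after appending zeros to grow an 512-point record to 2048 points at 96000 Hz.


Frequency resolution after zero-padding:
N_padded = 512 * 4 = 2048
df = fs / N_padded
   = 96000 / 2048
   = 46.875 Hz

46.875 Hz


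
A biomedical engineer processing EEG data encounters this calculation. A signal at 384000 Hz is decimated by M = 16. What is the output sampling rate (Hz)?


Decimation reduces the sample rate:
fs_out = fs_in / M
       = 384000 / 16
       = 24000.0 Hz

24000.0 Hz


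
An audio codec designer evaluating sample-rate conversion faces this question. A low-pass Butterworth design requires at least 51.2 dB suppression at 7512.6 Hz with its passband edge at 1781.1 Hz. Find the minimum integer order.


Butterworth filter order formula:
n = log10(10^(A/10) - 1) / (2 * log10(f_stop/f_pass))
10^(51.2/10) - 1 = 131824.6739
f_stop/f_pass = 7512.6 / 1781.1 = 4.218
n = 4.0953 -> ceil = 5

5


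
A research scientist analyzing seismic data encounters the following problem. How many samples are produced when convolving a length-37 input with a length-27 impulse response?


Linear convolution output length:
L = N + M - 1
  = 37 + 27 - 1
  = 63 samples

63


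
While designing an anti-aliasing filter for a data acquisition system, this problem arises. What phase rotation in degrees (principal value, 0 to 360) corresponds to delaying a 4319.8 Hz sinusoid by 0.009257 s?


Phase shift from frequency and time delay:
phi = 360 * f * t_delay
    = 360 * 4319.8 * 0.009257
    = 14395.82 degrees
    mod 360 = 355.82 degrees

355.82 degrees


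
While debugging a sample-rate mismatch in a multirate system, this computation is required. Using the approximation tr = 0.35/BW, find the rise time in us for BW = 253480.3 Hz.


Rise time from bandwidth relationship:
tr = 0.35 / BW
   = 0.35 / 253480.3
   = 1.380777914e-06 s
   = 1.3808 us

1.3808 us


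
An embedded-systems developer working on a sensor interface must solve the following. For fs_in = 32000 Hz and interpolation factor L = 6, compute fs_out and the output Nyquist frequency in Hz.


Step 1 — output sample rate after interpolation by L:
fs_out = L * fs_in = 6 * 32000 = 192000 Hz

Step 2 — Nyquist frequency of the output stream:
f_Nyq = fs_out / 2 = 192000 / 2 = 96000.0 Hz

fs_out = 192000 Hz; f_Nyquist = 96000.0 Hz


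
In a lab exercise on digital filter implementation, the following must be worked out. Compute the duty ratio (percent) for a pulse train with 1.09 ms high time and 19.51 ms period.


Duty cycle as a percentage:
DC = (t_on / T) * 100
   = (1.09 / 19.51) * 100
   = 0.055869 * 100
   = 5.59 %

5.59 %


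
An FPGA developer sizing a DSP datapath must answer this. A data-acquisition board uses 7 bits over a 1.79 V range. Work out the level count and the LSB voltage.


Step 1 — number of quantization levels:
L = 2^N = 2^7 = 128

Step 2 — LSB step size:
delta = Vfs / L
      = 1.79 / 128
      = 0.01398438 V

Levels = 128; step size = 0.01398438 V


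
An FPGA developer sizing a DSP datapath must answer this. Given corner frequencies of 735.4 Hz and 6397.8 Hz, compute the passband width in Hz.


Bandwidth is the difference of -3dB frequencies:
BW = f_high - f_low
   = 6397.8 - 735.4
   = 5662.4 Hz

5662.4 Hz


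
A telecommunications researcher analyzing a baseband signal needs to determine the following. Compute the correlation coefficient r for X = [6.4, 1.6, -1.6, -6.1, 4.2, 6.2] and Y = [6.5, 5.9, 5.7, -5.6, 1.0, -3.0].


Pearson correlation coefficient (population):
r = cov(X,Y) / (std(X) * std(Y))
Mean X = 1.7833, Mean Y = 1.75
Cov(X,Y) = 7.159167
Std(X) = 4.477506, Std(Y) = 4.699911
r = 0.3402

0.3402


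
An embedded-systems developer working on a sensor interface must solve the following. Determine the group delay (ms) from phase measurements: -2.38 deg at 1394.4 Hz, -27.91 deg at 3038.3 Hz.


Group delay from phase difference:
tau = -d(phi)/d(omega)
d(phi) = -25.53 deg = -0.445583 rad
d(omega) = 2*pi*(3038.3 - 1394.4) = 10328.9283 rad/s
tau = -(-0.445583) / 10328.9283
    = 0.0431 ms

0.0431 ms


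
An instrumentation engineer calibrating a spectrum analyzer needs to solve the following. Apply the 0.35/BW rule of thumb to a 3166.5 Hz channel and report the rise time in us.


Rise time from bandwidth relationship:
tr = 0.35 / BW
   = 0.35 / 3166.5
   = 0.0001105321333 s
   = 110.5321 us

110.5321 us


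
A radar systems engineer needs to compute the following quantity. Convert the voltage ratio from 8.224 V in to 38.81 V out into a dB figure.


Voltage gain in dB:
G = 20 * log10(Vout / Vin)
  = 20 * log10(38.81 / 8.224)
  = 20 * log10(4.719115)
  = 20 * 0.673861
  = 13.48 dB

13.48 dB


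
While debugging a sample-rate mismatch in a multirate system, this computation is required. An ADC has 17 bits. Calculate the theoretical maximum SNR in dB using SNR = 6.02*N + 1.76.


Theoretical SNR for a full-scale sinusoid:
SNR = 6.02 * N + 1.76
    = 6.02 * 17 + 1.76
    = 102.34 + 1.76
    = 104.1 dB

104.1 dB


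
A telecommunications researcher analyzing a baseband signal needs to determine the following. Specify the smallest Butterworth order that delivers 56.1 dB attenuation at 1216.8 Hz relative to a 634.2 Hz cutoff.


Butterworth filter order formula:
n = log10(10^(A/10) - 1) / (2 * log10(f_stop/f_pass))
10^(56.1/10) - 1 = 407379.2778
f_stop/f_pass = 1216.8 / 634.2 = 1.9186
n = 9.9119 -> ceil = 10

10


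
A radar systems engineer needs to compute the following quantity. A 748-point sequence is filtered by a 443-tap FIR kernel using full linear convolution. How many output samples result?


Linear convolution output length:
L = N + M - 1
  = 748 + 443 - 1
  = 1190 samples

1190


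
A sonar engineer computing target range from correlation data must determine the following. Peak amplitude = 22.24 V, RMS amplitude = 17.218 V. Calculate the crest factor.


Crest factor is the ratio of peak to RMS:
CF = V_peak / V_rms
   = 22.24 / 17.218
   = 1.2917

1.2917


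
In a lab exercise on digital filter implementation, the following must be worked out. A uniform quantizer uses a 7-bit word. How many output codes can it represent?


Number of quantization levels = 2^N
= 2^7
= 128

128


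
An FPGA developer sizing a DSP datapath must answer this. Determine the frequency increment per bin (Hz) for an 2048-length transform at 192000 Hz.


DFT frequency resolution:
df = fs / N
   = 192000 / 2048
   = 93.75 Hz

93.75 Hz


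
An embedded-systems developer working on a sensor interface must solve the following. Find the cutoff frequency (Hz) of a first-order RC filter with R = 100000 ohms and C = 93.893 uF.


Cutoff frequency of a first-order RC filter:
fc = 1 / (2 * pi * R * C)
C = 93.893 uF = 9.3893e-05 F
fc = 1 / (2 * pi * 100000 * 9.3893e-05)
   = 1 / 58.994711804701
   = 0.016951 Hz

0.016951 Hz


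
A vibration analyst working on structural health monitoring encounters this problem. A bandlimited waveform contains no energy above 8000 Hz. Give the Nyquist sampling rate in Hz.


The Nyquist rate is twice the maximum frequency component.
fs_min = 2 * fmax
      = 2 * 8000
      = 16000 Hz

16000


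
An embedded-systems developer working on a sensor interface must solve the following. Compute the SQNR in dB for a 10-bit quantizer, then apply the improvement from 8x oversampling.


Step 1 — baseline SQNR at Nyquist:
SQNR_base = 6.02*N + 1.76
          = 6.02*10 + 1.76
          = 61.96 dB

Step 2 — oversampling processing gain:
G = 10*log10(OSR) = 10*log10(8) = 9.03 dB

Step 3 — total:
SQNR_total = 61.96 + 9.03 = 70.99 dB

Base SQNR = 61.96 dB; oversampled SQNR = 70.99 dB


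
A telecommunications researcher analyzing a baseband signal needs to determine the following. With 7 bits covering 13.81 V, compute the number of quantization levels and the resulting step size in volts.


Step 1 — number of quantization levels:
L = 2^N = 2^7 = 128

Step 2 — LSB step size:
delta = Vfs / L
      = 13.81 / 128
      = 0.10789063 V

Levels = 128; step size = 0.10789063 V


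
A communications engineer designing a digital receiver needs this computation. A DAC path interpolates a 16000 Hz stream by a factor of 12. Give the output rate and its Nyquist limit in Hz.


Step 1 — output sample rate after interpolation by L:
fs_out = L * fs_in = 12 * 16000 = 192000 Hz

Step 2 — Nyquist frequency of the output stream:
f_Nyq = fs_out / 2 = 192000 / 2 = 96000.0 Hz

fs_out = 192000 Hz; f_Nyquist = 96000.0 Hz


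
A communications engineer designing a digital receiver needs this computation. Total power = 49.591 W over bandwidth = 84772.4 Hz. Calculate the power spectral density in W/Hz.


Power spectral density:
PSD = P / BW
    = 49.591 / 84772.4
    = 0.00058499 W/Hz

0.00058499 W/Hz


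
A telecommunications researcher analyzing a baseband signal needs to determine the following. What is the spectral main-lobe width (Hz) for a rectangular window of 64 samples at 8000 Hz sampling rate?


Main lobe width for a rectangular window:
Width = 2 * fs / N
      = 2 * 8000 / 64
      = 16000 / 64
      = 250.0 Hz

250.0 Hz


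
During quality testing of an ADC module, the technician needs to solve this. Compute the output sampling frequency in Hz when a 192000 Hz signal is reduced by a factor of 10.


Decimation reduces the sample rate:
fs_out = fs_in / M
       = 192000 / 10
       = 19200.0 Hz

19200.0 Hz


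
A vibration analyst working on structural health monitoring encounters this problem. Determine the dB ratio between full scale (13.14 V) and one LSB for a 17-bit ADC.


Dynamic range from full-scale to LSB:
V_min = V_max / 2^bits = 13.14 / 2^17
DR = 20 * log10(V_max / V_min)
   = 20 * log10(2^17)
   = 20 * 17 * log10(2)
   = 102.35 dB

102.35 dB


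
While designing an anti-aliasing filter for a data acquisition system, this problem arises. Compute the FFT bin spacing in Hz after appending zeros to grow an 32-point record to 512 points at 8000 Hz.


Frequency resolution after zero-padding:
N_padded = 32 * 16 = 512
df = fs / N_padded
   = 8000 / 512
   = 15.625 Hz

15.625 Hz


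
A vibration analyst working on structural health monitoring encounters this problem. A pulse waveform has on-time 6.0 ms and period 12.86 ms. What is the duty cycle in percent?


Duty cycle as a percentage:
DC = (t_on / T) * 100
   = (6.0 / 12.86) * 100
   = 0.466563 * 100
   = 46.66 %

46.66 %


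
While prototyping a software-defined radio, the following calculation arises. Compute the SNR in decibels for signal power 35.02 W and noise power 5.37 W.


SNR in decibels:
SNR = 10 * log10(Ps / Pn)
    = 10 * log10(35.02 / 5.37)
    = 10 * log10(6.5214)
    = 10 * 0.8143
    = 8.14 dB

8.14 dB


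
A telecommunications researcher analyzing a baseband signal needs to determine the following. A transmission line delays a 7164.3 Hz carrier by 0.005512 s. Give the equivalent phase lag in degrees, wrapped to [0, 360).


Phase shift from frequency and time delay:
phi = 360 * f * t_delay
    = 360 * 7164.3 * 0.005512
    = 14216.26 degrees
    mod 360 = 176.26 degrees

176.26 degrees


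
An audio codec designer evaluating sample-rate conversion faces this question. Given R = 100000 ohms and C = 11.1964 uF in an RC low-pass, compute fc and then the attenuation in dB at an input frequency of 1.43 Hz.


Step 1 — cutoff frequency:
fc = 1 / (2*pi*R*C)
C = 11.1964 uF = 1.11964e-05 F
fc = 1 / (2*pi*100000*1.11964e-05)
   = 0.142148 Hz

Step 2 — magnitude at f = 1.43 Hz:
|H(f)| = 1 / sqrt(1 + (f/fc)^2)
f/fc = 1.43 / 0.142148 = 10.059938
|H| = 1 / sqrt(1 + 101.202353) = 0.0989167
|H|_dB = 20*log10(0.0989167) = -20.09 dB

fc = 0.142148 Hz; |H(1.43 Hz)| = -20.09 dB
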